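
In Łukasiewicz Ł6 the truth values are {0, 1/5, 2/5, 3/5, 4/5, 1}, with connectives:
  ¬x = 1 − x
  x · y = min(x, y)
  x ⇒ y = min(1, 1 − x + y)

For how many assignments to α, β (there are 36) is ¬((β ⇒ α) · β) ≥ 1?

value 1: 7 assignments (counts)
value 4/5: 8 assignments
value 3/5: 9 assignments
value 2/5: 7 assignments
value 1/5: 4 assignments
value 0: 1 assignment
So 7 of the 36 assignments meet the threshold.

7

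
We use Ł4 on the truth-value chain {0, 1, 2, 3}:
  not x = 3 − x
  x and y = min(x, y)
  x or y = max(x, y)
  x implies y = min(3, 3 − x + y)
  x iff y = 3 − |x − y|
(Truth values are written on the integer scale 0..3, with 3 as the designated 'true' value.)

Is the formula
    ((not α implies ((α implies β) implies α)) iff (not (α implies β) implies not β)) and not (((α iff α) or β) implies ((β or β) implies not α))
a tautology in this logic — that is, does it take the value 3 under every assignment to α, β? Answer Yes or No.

No

Counterexample: take α = 0, β = 0.
not α = not 0 = 3
α implies β = 0 implies 0 = 3
(α implies β) implies α = 3 implies 0 = 0
not α implies ((α implies β) implies α) = 3 implies 0 = 0
α implies β = 0 implies 0 = 3
not (α implies β) = not 3 = 0
not β = not 0 = 3
not (α implies β) implies not β = 0 implies 3 = 3
(not α implies ((α implies β) implies α)) iff (not (α implies β) implies not β) = 0 iff 3 = 0
α iff α = 0 iff 0 = 3
(α iff α) or β = 3 or 0 = 3
β or β = 0 or 0 = 0
not α = not 0 = 3
(β or β) implies not α = 0 implies 3 = 3
((α iff α) or β) implies ((β or β) implies not α) = 3 implies 3 = 3
not (((α iff α) or β) implies ((β or β) implies not α)) = not 3 = 0
((not α implies ((α implies β) implies α)) iff (not (α implies β) implies not β)) and not (((α iff α) or β) implies ((β or β) implies not α)) = 0 and 0 = 0
This gives 0 ≠ 3.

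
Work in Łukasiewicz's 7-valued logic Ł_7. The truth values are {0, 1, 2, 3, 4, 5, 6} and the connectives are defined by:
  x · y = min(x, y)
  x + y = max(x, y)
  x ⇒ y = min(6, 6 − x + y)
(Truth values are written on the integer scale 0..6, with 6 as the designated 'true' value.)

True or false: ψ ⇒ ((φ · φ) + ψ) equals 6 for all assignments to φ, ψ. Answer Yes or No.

Yes

At φ = 3, ψ = 1, for instance:
φ · φ = 3 · 3 = 3
(φ · φ) + ψ = 3 + 1 = 3
ψ ⇒ ((φ · φ) + ψ) = 1 ⇒ 3 = 6
and checking the remaining 48 assignments likewise gives ≥ 6 in every case.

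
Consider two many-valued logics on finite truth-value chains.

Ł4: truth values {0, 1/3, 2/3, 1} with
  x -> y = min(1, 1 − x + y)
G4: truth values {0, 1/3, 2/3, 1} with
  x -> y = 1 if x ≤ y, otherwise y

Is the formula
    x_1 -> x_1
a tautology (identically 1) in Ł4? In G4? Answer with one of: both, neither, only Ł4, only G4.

In Ł4: every assignment gives 1 — tautology.
In G4: every assignment gives 1 — tautology.

both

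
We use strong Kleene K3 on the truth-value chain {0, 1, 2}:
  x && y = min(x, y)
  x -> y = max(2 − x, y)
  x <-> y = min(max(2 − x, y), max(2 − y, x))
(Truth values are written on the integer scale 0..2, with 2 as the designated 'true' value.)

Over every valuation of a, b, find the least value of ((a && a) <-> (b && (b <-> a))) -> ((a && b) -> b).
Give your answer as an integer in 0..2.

Take a = 1, b = 1:
a && a = 1 && 1 = 1
b <-> a = 1 <-> 1 = 1
b && (b <-> a) = 1 && 1 = 1
(a && a) <-> (b && (b <-> a)) = 1 <-> 1 = 1
a && b = 1 && 1 = 1
(a && b) -> b = 1 -> 1 = 1
((a && a) <-> (b && (b <-> a))) -> ((a && b) -> b) = 1 -> 1 = 1
No assignment yields a value below 1, so this is the minimum.

1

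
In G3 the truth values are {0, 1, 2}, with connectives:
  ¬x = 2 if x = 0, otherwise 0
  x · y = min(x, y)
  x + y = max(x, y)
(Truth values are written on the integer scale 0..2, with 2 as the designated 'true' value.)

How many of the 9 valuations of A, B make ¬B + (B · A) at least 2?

4

A = 0, B = 0 ↦ 2  ≥
A = 0, B = 1 ↦ 0  <
A = 0, B = 2 ↦ 0  <
A = 1, B = 0 ↦ 2  ≥
A = 1, B = 1 ↦ 1  <
A = 1, B = 2 ↦ 1  <
A = 2, B = 0 ↦ 2  ≥
A = 2, B = 1 ↦ 1  <
A = 2, B = 2 ↦ 2  ≥
So 4 of the 9 assignments meet the threshold.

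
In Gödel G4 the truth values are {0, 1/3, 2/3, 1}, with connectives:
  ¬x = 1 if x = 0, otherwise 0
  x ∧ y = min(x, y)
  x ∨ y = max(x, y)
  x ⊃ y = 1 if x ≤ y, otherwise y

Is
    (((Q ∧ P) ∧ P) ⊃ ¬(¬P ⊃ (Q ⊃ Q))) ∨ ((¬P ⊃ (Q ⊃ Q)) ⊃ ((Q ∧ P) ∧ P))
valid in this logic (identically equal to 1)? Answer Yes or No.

No

Counterexample: take P = 1/3, Q = 1/3.
Q ∧ P = 1/3 ∧ 1/3 = 1/3
(Q ∧ P) ∧ P = 1/3 ∧ 1/3 = 1/3
¬P = ¬1/3 = 0
Q ⊃ Q = 1/3 ⊃ 1/3 = 1
¬P ⊃ (Q ⊃ Q) = 0 ⊃ 1 = 1
¬(¬P ⊃ (Q ⊃ Q)) = ¬1 = 0
((Q ∧ P) ∧ P) ⊃ ¬(¬P ⊃ (Q ⊃ Q)) = 1/3 ⊃ 0 = 0
¬P = ¬1/3 = 0
Q ⊃ Q = 1/3 ⊃ 1/3 = 1
¬P ⊃ (Q ⊃ Q) = 0 ⊃ 1 = 1
Q ∧ P = 1/3 ∧ 1/3 = 1/3
(Q ∧ P) ∧ P = 1/3 ∧ 1/3 = 1/3
(¬P ⊃ (Q ⊃ Q)) ⊃ ((Q ∧ P) ∧ P) = 1 ⊃ 1/3 = 1/3
(((Q ∧ P) ∧ P) ⊃ ¬(¬P ⊃ (Q ⊃ Q))) ∨ ((¬P ⊃ (Q ⊃ Q)) ⊃ ((Q ∧ P) ∧ P)) = 0 ∨ 1/3 = 1/3
This gives 1/3 ≠ 1.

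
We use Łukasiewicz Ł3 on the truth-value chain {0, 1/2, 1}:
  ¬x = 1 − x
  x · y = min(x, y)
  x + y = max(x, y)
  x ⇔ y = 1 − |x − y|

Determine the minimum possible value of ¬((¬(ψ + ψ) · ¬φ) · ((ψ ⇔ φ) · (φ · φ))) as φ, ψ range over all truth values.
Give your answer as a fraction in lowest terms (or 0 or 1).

1/2

Take φ = 1/2, ψ = 0:
ψ + ψ = 0 + 0 = 0
¬(ψ + ψ) = ¬0 = 1
¬φ = ¬1/2 = 1/2
¬(ψ + ψ) · ¬φ = 1 · 1/2 = 1/2
ψ ⇔ φ = 0 ⇔ 1/2 = 1/2
φ · φ = 1/2 · 1/2 = 1/2
(ψ ⇔ φ) · (φ · φ) = 1/2 · 1/2 = 1/2
(¬(ψ + ψ) · ¬φ) · ((ψ ⇔ φ) · (φ · φ)) = 1/2 · 1/2 = 1/2
¬((¬(ψ + ψ) · ¬φ) · ((ψ ⇔ φ) · (φ · φ))) = ¬1/2 = 1/2
No assignment yields a value below 1/2, so this is the minimum.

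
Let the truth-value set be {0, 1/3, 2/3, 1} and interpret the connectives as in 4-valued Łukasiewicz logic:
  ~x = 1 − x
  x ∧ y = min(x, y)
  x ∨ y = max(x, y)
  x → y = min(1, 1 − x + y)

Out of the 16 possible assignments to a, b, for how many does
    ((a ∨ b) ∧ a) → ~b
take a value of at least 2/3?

13

a = 0, b = 0 ↦ 1  ≥
a = 0, b = 1/3 ↦ 1  ≥
a = 0, b = 2/3 ↦ 1  ≥
a = 0, b = 1 ↦ 1  ≥
a = 1/3, b = 0 ↦ 1  ≥
a = 1/3, b = 1/3 ↦ 1  ≥
a = 1/3, b = 2/3 ↦ 1  ≥
a = 1/3, b = 1 ↦ 2/3  ≥
a = 2/3, b = 0 ↦ 1  ≥
a = 2/3, b = 1/3 ↦ 1  ≥
a = 2/3, b = 2/3 ↦ 2/3  ≥
a = 2/3, b = 1 ↦ 1/3  <
a = 1, b = 0 ↦ 1  ≥
a = 1, b = 1/3 ↦ 2/3  ≥
a = 1, b = 2/3 ↦ 1/3  <
a = 1, b = 1 ↦ 0  <
So 13 of the 16 assignments meet the threshold.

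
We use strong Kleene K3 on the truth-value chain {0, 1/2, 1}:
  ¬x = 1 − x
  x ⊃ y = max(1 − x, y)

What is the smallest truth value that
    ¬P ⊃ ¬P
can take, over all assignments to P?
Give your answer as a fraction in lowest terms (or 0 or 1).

1/2

Take P = 1/2:
¬P = ¬1/2 = 1/2
¬P = ¬1/2 = 1/2
¬P ⊃ ¬P = 1/2 ⊃ 1/2 = 1/2
No assignment yields a value below 1/2, so this is the minimum.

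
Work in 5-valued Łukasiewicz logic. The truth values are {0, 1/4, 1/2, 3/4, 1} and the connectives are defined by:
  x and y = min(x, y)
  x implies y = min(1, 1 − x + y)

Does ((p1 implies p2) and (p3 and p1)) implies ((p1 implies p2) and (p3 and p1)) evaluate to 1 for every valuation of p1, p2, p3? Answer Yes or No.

Yes

At p1 = 1/4, p2 = 0, p3 = 0, for instance:
p1 implies p2 = 1/4 implies 0 = 3/4
p3 and p1 = 0 and 1/4 = 0
(p1 implies p2) and (p3 and p1) = 3/4 and 0 = 0
((p1 implies p2) and (p3 and p1)) implies ((p1 implies p2) and (p3 and p1)) = 0 implies 0 = 1
and checking the remaining 124 assignments likewise gives ≥ 1 in every case.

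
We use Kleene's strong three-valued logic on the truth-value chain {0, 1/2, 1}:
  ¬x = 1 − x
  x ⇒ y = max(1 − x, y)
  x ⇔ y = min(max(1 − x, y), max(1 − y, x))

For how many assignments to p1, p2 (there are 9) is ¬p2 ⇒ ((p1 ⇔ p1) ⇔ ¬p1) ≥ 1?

p1 = 0, p2 = 0 ↦ 1  ≥
p1 = 0, p2 = 1/2 ↦ 1  ≥
p1 = 0, p2 = 1 ↦ 1  ≥
p1 = 1/2, p2 = 0 ↦ 1/2  <
p1 = 1/2, p2 = 1/2 ↦ 1/2  <
p1 = 1/2, p2 = 1 ↦ 1  ≥
p1 = 1, p2 = 0 ↦ 0  <
p1 = 1, p2 = 1/2 ↦ 1/2  <
p1 = 1, p2 = 1 ↦ 1  ≥
So 5 of the 9 assignments meet the threshold.

5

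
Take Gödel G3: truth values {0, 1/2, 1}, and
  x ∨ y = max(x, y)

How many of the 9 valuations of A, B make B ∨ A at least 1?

5

A = 0, B = 0 ↦ 0  <
A = 0, B = 1/2 ↦ 1/2  <
A = 0, B = 1 ↦ 1  ≥
A = 1/2, B = 0 ↦ 1/2  <
A = 1/2, B = 1/2 ↦ 1/2  <
A = 1/2, B = 1 ↦ 1  ≥
A = 1, B = 0 ↦ 1  ≥
A = 1, B = 1/2 ↦ 1  ≥
A = 1, B = 1 ↦ 1  ≥
So 5 of the 9 assignments meet the threshold.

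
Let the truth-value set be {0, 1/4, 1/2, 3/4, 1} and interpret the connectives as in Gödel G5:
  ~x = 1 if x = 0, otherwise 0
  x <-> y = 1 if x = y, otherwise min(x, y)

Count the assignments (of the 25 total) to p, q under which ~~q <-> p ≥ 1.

5

value 1: 5 assignments (counts)
value 3/4: 4 assignments
value 1/2: 4 assignments
value 1/4: 4 assignments
value 0: 8 assignments
So 5 of the 25 assignments meet the threshold.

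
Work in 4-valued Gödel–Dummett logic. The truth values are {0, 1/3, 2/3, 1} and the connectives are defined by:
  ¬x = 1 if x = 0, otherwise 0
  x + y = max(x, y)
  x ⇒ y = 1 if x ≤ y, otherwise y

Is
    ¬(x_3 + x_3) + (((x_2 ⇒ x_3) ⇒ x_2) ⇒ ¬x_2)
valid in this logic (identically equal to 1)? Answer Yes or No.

No

Counterexample: take x_2 = 1/3, x_3 = 1/3.
x_3 + x_3 = 1/3 + 1/3 = 1/3
¬(x_3 + x_3) = ¬1/3 = 0
x_2 ⇒ x_3 = 1/3 ⇒ 1/3 = 1
(x_2 ⇒ x_3) ⇒ x_2 = 1 ⇒ 1/3 = 1/3
¬x_2 = ¬1/3 = 0
((x_2 ⇒ x_3) ⇒ x_2) ⇒ ¬x_2 = 1/3 ⇒ 0 = 0
¬(x_3 + x_3) + (((x_2 ⇒ x_3) ⇒ x_2) ⇒ ¬x_2) = 0 + 0 = 0
This gives 0 ≠ 1.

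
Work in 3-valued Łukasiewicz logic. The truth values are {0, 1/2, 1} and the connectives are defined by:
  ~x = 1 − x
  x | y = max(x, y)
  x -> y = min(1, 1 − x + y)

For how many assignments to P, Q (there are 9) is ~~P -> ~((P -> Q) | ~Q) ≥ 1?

3

P = 0, Q = 0 ↦ 1  ≥
P = 0, Q = 1/2 ↦ 1  ≥
P = 0, Q = 1 ↦ 1  ≥
P = 1/2, Q = 0 ↦ 1/2  <
P = 1/2, Q = 1/2 ↦ 1/2  <
P = 1/2, Q = 1 ↦ 1/2  <
P = 1, Q = 0 ↦ 0  <
P = 1, Q = 1/2 ↦ 1/2  <
P = 1, Q = 1 ↦ 0  <
So 3 of the 9 assignments meet the threshold.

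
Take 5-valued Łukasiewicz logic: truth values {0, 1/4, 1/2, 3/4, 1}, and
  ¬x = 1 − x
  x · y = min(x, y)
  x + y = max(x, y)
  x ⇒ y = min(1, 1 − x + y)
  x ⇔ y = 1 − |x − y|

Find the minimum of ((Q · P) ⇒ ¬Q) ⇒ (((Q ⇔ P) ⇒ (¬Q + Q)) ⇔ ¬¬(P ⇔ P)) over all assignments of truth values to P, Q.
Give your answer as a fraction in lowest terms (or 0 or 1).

Take P = 1/2, Q = 1/2:
Q · P = 1/2 · 1/2 = 1/2
¬Q = ¬1/2 = 1/2
(Q · P) ⇒ ¬Q = 1/2 ⇒ 1/2 = 1
Q ⇔ P = 1/2 ⇔ 1/2 = 1
¬Q = ¬1/2 = 1/2
¬Q + Q = 1/2 + 1/2 = 1/2
(Q ⇔ P) ⇒ (¬Q + Q) = 1 ⇒ 1/2 = 1/2
P ⇔ P = 1/2 ⇔ 1/2 = 1
¬(P ⇔ P) = ¬1 = 0
¬¬(P ⇔ P) = ¬0 = 1
((Q ⇔ P) ⇒ (¬Q + Q)) ⇔ ¬¬(P ⇔ P) = 1/2 ⇔ 1 = 1/2
((Q · P) ⇒ ¬Q) ⇒ (((Q ⇔ P) ⇒ (¬Q + Q)) ⇔ ¬¬(P ⇔ P)) = 1 ⇒ 1/2 = 1/2
No assignment yields a value below 1/2, so this is the minimum.

1/2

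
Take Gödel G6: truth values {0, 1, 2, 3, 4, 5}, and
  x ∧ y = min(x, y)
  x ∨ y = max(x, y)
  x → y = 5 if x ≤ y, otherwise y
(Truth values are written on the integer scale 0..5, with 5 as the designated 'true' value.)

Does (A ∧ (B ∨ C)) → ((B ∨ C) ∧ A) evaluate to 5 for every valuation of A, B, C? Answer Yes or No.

At A = 2, B = 1, C = 4, for instance:
B ∨ C = 1 ∨ 4 = 4
A ∧ (B ∨ C) = 2 ∧ 4 = 2
(B ∨ C) ∧ A = 4 ∧ 2 = 2
(A ∧ (B ∨ C)) → ((B ∨ C) ∧ A) = 2 → 2 = 5
and checking the remaining 215 assignments likewise gives ≥ 5 in every case.

Yes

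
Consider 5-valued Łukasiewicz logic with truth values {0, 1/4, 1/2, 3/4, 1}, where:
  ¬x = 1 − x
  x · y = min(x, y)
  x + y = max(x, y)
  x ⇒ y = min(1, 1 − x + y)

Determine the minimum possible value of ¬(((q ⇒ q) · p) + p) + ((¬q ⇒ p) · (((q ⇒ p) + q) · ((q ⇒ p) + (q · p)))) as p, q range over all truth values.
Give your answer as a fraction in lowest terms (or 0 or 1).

Take p = 1/2, q = 0:
q ⇒ q = 0 ⇒ 0 = 1
(q ⇒ q) · p = 1 · 1/2 = 1/2
((q ⇒ q) · p) + p = 1/2 + 1/2 = 1/2
¬(((q ⇒ q) · p) + p) = ¬1/2 = 1/2
¬q = ¬0 = 1
¬q ⇒ p = 1 ⇒ 1/2 = 1/2
q ⇒ p = 0 ⇒ 1/2 = 1
(q ⇒ p) + q = 1 + 0 = 1
q ⇒ p = 0 ⇒ 1/2 = 1
q · p = 0 · 1/2 = 0
(q ⇒ p) + (q · p) = 1 + 0 = 1
((q ⇒ p) + q) · ((q ⇒ p) + (q · p)) = 1 · 1 = 1
(¬q ⇒ p) · (((q ⇒ p) + q) · ((q ⇒ p) + (q · p))) = 1/2 · 1 = 1/2
¬(((q ⇒ q) · p) + p) + ((¬q ⇒ p) · (((q ⇒ p) + q) · ((q ⇒ p) + (q · p)))) = 1/2 + 1/2 = 1/2
No assignment yields a value below 1/2, so this is the minimum.

1/2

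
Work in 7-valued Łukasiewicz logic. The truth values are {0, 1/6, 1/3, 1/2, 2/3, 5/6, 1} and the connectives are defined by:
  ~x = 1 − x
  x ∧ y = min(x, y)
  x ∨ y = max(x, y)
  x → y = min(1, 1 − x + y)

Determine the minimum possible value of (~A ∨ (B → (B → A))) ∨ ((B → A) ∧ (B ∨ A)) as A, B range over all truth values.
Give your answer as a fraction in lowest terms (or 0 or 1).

Take A = 1/2, B = 1:
~A = ~1/2 = 1/2
B → A = 1 → 1/2 = 1/2
B → (B → A) = 1 → 1/2 = 1/2
~A ∨ (B → (B → A)) = 1/2 ∨ 1/2 = 1/2
B → A = 1 → 1/2 = 1/2
B ∨ A = 1 ∨ 1/2 = 1
(B → A) ∧ (B ∨ A) = 1/2 ∧ 1 = 1/2
(~A ∨ (B → (B → A))) ∨ ((B → A) ∧ (B ∨ A)) = 1/2 ∨ 1/2 = 1/2
No assignment yields a value below 1/2, so this is the minimum.

1/2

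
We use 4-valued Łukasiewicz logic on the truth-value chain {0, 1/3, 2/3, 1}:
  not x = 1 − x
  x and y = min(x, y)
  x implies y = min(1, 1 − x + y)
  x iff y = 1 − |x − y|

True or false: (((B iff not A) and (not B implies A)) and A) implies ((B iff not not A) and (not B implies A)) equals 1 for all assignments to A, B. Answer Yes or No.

No

Counterexample: take A = 2/3, B = 0.
not A = not 2/3 = 1/3
B iff not A = 0 iff 1/3 = 2/3
not B = not 0 = 1
not B implies A = 1 implies 2/3 = 2/3
(B iff not A) and (not B implies A) = 2/3 and 2/3 = 2/3
((B iff not A) and (not B implies A)) and A = 2/3 and 2/3 = 2/3
not A = not 2/3 = 1/3
not not A = not 1/3 = 2/3
B iff not not A = 0 iff 2/3 = 1/3
not B = not 0 = 1
not B implies A = 1 implies 2/3 = 2/3
(B iff not not A) and (not B implies A) = 1/3 and 2/3 = 1/3
(((B iff not A) and (not B implies A)) and A) implies ((B iff not not A) and (not B implies A)) = 2/3 implies 1/3 = 2/3
This gives 2/3 ≠ 1.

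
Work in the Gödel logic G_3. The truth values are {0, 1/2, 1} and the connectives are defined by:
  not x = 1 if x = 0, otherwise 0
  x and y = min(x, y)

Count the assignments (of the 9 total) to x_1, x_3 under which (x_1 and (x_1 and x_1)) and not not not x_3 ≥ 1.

1

x_1 = 0, x_3 = 0 ↦ 0  <
x_1 = 0, x_3 = 1/2 ↦ 0  <
x_1 = 0, x_3 = 1 ↦ 0  <
x_1 = 1/2, x_3 = 0 ↦ 1/2  <
x_1 = 1/2, x_3 = 1/2 ↦ 0  <
x_1 = 1/2, x_3 = 1 ↦ 0  <
x_1 = 1, x_3 = 0 ↦ 1  ≥
x_1 = 1, x_3 = 1/2 ↦ 0  <
x_1 = 1, x_3 = 1 ↦ 0  <
So 1 of the 9 assignments meets the threshold.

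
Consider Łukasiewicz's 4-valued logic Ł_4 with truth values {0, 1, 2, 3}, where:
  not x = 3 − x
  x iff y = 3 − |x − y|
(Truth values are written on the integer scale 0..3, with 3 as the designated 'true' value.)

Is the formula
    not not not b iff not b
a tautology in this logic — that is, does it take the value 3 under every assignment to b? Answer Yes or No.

Yes

b = 0 ↦ 3
b = 1 ↦ 3
b = 2 ↦ 3
b = 3 ↦ 3
Every assignment gives a value ≥ 3.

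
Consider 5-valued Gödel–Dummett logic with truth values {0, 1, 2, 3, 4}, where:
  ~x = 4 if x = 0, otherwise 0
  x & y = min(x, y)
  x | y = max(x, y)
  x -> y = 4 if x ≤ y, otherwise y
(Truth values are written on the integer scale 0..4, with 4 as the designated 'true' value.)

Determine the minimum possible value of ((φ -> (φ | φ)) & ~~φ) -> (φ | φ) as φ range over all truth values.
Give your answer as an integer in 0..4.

Take φ = 1:
φ | φ = 1 | 1 = 1
φ -> (φ | φ) = 1 -> 1 = 4
~φ = ~1 = 0
~~φ = ~0 = 4
(φ -> (φ | φ)) & ~~φ = 4 & 4 = 4
φ | φ = 1 | 1 = 1
((φ -> (φ | φ)) & ~~φ) -> (φ | φ) = 4 -> 1 = 1
No assignment yields a value below 1, so this is the minimum.

1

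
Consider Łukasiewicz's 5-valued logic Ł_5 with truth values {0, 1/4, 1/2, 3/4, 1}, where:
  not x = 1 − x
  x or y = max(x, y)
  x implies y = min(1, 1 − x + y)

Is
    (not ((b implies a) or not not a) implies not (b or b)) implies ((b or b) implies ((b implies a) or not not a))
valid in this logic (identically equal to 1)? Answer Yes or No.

Yes

At a = 1/4, b = 1, for instance:
b implies a = 1 implies 1/4 = 1/4
not a = not 1/4 = 3/4
not not a = not 3/4 = 1/4
(b implies a) or not not a = 1/4 or 1/4 = 1/4
not ((b implies a) or not not a) = not 1/4 = 3/4
b or b = 1 or 1 = 1
not (b or b) = not 1 = 0
not ((b implies a) or not not a) implies not (b or b) = 3/4 implies 0 = 1/4
(b or b) implies ((b implies a) or not not a) = 1 implies 1/4 = 1/4
(not ((b implies a) or not not a) implies not (b or b)) implies ((b or b) implies ((b implies a) or not not a)) = 1/4 implies 1/4 = 1
and checking the remaining 24 assignments likewise gives ≥ 1 in every case.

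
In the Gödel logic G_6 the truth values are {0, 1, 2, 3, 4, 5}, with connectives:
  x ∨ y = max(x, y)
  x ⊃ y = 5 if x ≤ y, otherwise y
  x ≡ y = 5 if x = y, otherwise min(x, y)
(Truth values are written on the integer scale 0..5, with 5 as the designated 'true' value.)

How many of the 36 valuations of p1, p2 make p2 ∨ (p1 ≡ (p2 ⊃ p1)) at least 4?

value 5: 21 assignments (counts)
value 4: 5 assignments (counts)
value 3: 4 assignments
value 2: 3 assignments
value 1: 2 assignments
value 0: 1 assignment
So 26 of the 36 assignments meet the threshold.

26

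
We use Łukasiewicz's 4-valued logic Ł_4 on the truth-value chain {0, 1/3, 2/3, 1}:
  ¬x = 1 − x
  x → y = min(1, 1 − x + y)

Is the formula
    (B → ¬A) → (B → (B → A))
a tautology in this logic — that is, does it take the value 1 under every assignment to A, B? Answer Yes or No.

Counterexample: take A = 0, B = 2/3.
¬A = ¬0 = 1
B → ¬A = 2/3 → 1 = 1
B → A = 2/3 → 0 = 1/3
B → (B → A) = 2/3 → 1/3 = 2/3
(B → ¬A) → (B → (B → A)) = 1 → 2/3 = 2/3
This gives 2/3 ≠ 1.

No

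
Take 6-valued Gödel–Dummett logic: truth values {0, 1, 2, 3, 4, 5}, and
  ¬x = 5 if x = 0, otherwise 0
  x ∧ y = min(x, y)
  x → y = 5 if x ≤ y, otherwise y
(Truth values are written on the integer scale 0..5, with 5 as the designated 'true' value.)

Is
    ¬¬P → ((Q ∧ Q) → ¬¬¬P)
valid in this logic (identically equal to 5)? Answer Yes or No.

No

Counterexample: take P = 1, Q = 1.
¬P = ¬1 = 0
¬¬P = ¬0 = 5
Q ∧ Q = 1 ∧ 1 = 1
¬P = ¬1 = 0
¬¬P = ¬0 = 5
¬¬¬P = ¬5 = 0
(Q ∧ Q) → ¬¬¬P = 1 → 0 = 0
¬¬P → ((Q ∧ Q) → ¬¬¬P) = 5 → 0 = 0
This gives 0 ≠ 5.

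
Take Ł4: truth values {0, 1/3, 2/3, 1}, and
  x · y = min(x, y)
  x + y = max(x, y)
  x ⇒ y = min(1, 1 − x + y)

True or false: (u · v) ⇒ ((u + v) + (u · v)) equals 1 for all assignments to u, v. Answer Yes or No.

u = 0, v = 0 ↦ 1
u = 0, v = 1/3 ↦ 1
u = 0, v = 2/3 ↦ 1
u = 0, v = 1 ↦ 1
u = 1/3, v = 0 ↦ 1
u = 1/3, v = 1/3 ↦ 1
u = 1/3, v = 2/3 ↦ 1
u = 1/3, v = 1 ↦ 1
u = 2/3, v = 0 ↦ 1
u = 2/3, v = 1/3 ↦ 1
u = 2/3, v = 2/3 ↦ 1
u = 2/3, v = 1 ↦ 1
u = 1, v = 0 ↦ 1
u = 1, v = 1/3 ↦ 1
u = 1, v = 2/3 ↦ 1
u = 1, v = 1 ↦ 1
Every assignment gives a value ≥ 1.

Yes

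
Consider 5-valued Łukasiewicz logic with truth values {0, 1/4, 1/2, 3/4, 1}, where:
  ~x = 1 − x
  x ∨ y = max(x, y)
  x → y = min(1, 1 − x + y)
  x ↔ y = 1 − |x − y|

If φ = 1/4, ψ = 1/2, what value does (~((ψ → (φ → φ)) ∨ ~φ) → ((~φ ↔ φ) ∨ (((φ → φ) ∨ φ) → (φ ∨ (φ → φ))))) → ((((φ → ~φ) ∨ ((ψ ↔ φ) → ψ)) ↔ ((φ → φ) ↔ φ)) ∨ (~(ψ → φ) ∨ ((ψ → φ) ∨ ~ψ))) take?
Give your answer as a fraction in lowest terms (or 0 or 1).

3/4

φ → φ = 1/4 → 1/4 = 1
ψ → (φ → φ) = 1/2 → 1 = 1
~φ = ~1/4 = 3/4
(ψ → (φ → φ)) ∨ ~φ = 1 ∨ 3/4 = 1
~((ψ → (φ → φ)) ∨ ~φ) = ~1 = 0
~φ = ~1/4 = 3/4
~φ ↔ φ = 3/4 ↔ 1/4 = 1/2
φ → φ = 1/4 → 1/4 = 1
(φ → φ) ∨ φ = 1 ∨ 1/4 = 1
φ → φ = 1/4 → 1/4 = 1
φ ∨ (φ → φ) = 1/4 ∨ 1 = 1
((φ → φ) ∨ φ) → (φ ∨ (φ → φ)) = 1 → 1 = 1
(~φ ↔ φ) ∨ (((φ → φ) ∨ φ) → (φ ∨ (φ → φ))) = 1/2 ∨ 1 = 1
~((ψ → (φ → φ)) ∨ ~φ) → ((~φ ↔ φ) ∨ (((φ → φ) ∨ φ) → (φ ∨ (φ → φ)))) = 0 → 1 = 1
~φ = ~1/4 = 3/4
φ → ~φ = 1/4 → 3/4 = 1
ψ ↔ φ = 1/2 ↔ 1/4 = 3/4
(ψ ↔ φ) → ψ = 3/4 → 1/2 = 3/4
(φ → ~φ) ∨ ((ψ ↔ φ) → ψ) = 1 ∨ 3/4 = 1
φ → φ = 1/4 → 1/4 = 1
(φ → φ) ↔ φ = 1 ↔ 1/4 = 1/4
((φ → ~φ) ∨ ((ψ ↔ φ) → ψ)) ↔ ((φ → φ) ↔ φ) = 1 ↔ 1/4 = 1/4
ψ → φ = 1/2 → 1/4 = 3/4
~(ψ → φ) = ~3/4 = 1/4
ψ → φ = 1/2 → 1/4 = 3/4
~ψ = ~1/2 = 1/2
(ψ → φ) ∨ ~ψ = 3/4 ∨ 1/2 = 3/4
~(ψ → φ) ∨ ((ψ → φ) ∨ ~ψ) = 1/4 ∨ 3/4 = 3/4
(((φ → ~φ) ∨ ((ψ ↔ φ) → ψ)) ↔ ((φ → φ) ↔ φ)) ∨ (~(ψ → φ) ∨ ((ψ → φ) ∨ ~ψ)) = 1/4 ∨ 3/4 = 3/4
(~((ψ → (φ → φ)) ∨ ~φ) → ((~φ ↔ φ) ∨ (((φ → φ) ∨ φ) → (φ ∨ (φ → φ))))) → ((((φ → ~φ) ∨ ((ψ ↔ φ) → ψ)) ↔ ((φ → φ) ↔ φ)) ∨ (~(ψ → φ) ∨ ((ψ → φ) ∨ ~ψ))) = 1 → 3/4 = 3/4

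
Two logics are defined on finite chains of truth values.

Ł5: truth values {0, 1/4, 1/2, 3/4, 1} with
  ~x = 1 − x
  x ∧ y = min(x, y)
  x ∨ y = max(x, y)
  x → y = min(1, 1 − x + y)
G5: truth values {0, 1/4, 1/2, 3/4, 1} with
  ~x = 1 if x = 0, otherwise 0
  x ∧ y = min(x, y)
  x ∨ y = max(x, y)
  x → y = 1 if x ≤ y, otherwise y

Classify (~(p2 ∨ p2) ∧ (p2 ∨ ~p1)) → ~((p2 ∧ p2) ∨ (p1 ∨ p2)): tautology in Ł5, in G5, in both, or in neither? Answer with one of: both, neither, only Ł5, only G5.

In Ł5: at p1 = 3/4, p2 = 1/2 the value is 3/4 — not a tautology.
In G5: every assignment gives 1 — tautology.

only G5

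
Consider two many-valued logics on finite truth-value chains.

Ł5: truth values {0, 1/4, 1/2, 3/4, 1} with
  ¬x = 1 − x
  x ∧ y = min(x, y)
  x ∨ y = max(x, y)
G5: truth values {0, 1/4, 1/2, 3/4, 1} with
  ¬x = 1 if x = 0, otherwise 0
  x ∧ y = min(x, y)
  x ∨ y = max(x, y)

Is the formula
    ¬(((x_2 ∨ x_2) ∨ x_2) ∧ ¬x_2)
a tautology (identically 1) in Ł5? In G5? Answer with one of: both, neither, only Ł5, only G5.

only G5

In Ł5: at x_2 = 1/4 the value is 3/4 — not a tautology.
In G5: every assignment gives 1 — tautology.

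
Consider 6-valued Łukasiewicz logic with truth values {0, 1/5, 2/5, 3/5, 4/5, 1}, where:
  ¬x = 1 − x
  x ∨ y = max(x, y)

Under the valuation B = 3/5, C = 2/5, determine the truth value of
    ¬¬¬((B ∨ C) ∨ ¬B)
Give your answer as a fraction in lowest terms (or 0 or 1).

B ∨ C = 3/5 ∨ 2/5 = 3/5
¬B = ¬3/5 = 2/5
(B ∨ C) ∨ ¬B = 3/5 ∨ 2/5 = 3/5
¬((B ∨ C) ∨ ¬B) = ¬3/5 = 2/5
¬¬((B ∨ C) ∨ ¬B) = ¬2/5 = 3/5
¬¬¬((B ∨ C) ∨ ¬B) = ¬3/5 = 2/5

2/5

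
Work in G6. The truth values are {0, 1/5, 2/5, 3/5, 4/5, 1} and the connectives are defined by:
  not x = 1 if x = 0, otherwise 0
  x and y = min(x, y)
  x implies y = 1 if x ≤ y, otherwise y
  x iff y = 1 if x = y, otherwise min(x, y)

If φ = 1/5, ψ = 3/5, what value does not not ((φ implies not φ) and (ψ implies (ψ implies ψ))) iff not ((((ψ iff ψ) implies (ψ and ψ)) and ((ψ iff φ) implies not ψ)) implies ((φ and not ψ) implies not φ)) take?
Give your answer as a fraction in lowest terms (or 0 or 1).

1

not φ = not 1/5 = 0
φ implies not φ = 1/5 implies 0 = 0
ψ implies ψ = 3/5 implies 3/5 = 1
ψ implies (ψ implies ψ) = 3/5 implies 1 = 1
(φ implies not φ) and (ψ implies (ψ implies ψ)) = 0 and 1 = 0
not ((φ implies not φ) and (ψ implies (ψ implies ψ))) = not 0 = 1
not not ((φ implies not φ) and (ψ implies (ψ implies ψ))) = not 1 = 0
ψ iff ψ = 3/5 iff 3/5 = 1
ψ and ψ = 3/5 and 3/5 = 3/5
(ψ iff ψ) implies (ψ and ψ) = 1 implies 3/5 = 3/5
ψ iff φ = 3/5 iff 1/5 = 1/5
not ψ = not 3/5 = 0
(ψ iff φ) implies not ψ = 1/5 implies 0 = 0
((ψ iff ψ) implies (ψ and ψ)) and ((ψ iff φ) implies not ψ) = 3/5 and 0 = 0
not ψ = not 3/5 = 0
φ and not ψ = 1/5 and 0 = 0
not φ = not 1/5 = 0
(φ and not ψ) implies not φ = 0 implies 0 = 1
(((ψ iff ψ) implies (ψ and ψ)) and ((ψ iff φ) implies not ψ)) implies ((φ and not ψ) implies not φ) = 0 implies 1 = 1
not ((((ψ iff ψ) implies (ψ and ψ)) and ((ψ iff φ) implies not ψ)) implies ((φ and not ψ) implies not φ)) = not 1 = 0
not not ((φ implies not φ) and (ψ implies (ψ implies ψ))) iff not ((((ψ iff ψ) implies (ψ and ψ)) and ((ψ iff φ) implies not ψ)) implies ((φ and not ψ) implies not φ)) = 0 iff 0 = 1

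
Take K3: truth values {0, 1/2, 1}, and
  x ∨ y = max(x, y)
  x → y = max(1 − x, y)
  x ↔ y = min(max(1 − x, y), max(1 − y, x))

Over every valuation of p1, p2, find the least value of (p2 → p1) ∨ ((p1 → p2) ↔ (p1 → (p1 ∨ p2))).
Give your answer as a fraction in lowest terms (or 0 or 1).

1/2

Take p1 = 1/2, p2 = 1/2:
p2 → p1 = 1/2 → 1/2 = 1/2
p1 → p2 = 1/2 → 1/2 = 1/2
p1 ∨ p2 = 1/2 ∨ 1/2 = 1/2
p1 → (p1 ∨ p2) = 1/2 → 1/2 = 1/2
(p1 → p2) ↔ (p1 → (p1 ∨ p2)) = 1/2 ↔ 1/2 = 1/2
(p2 → p1) ∨ ((p1 → p2) ↔ (p1 → (p1 ∨ p2))) = 1/2 ∨ 1/2 = 1/2
No assignment yields a value below 1/2, so this is the minimum.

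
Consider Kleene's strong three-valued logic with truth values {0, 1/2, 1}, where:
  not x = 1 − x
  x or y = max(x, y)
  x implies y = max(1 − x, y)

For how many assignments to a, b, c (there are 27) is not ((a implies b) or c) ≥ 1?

value 1: 1 assignment (counts)
value 1/2: 7 assignments
value 0: 19 assignments
So 1 of the 27 assignments meets the threshold.

1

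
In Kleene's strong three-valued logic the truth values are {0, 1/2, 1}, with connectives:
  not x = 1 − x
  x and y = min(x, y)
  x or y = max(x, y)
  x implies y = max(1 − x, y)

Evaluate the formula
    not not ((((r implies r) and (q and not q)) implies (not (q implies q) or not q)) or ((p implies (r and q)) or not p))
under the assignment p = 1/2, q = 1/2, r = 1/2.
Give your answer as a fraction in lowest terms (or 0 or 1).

1/2

r implies r = 1/2 implies 1/2 = 1/2
not q = not 1/2 = 1/2
q and not q = 1/2 and 1/2 = 1/2
(r implies r) and (q and not q) = 1/2 and 1/2 = 1/2
q implies q = 1/2 implies 1/2 = 1/2
not (q implies q) = not 1/2 = 1/2
not q = not 1/2 = 1/2
not (q implies q) or not q = 1/2 or 1/2 = 1/2
((r implies r) and (q and not q)) implies (not (q implies q) or not q) = 1/2 implies 1/2 = 1/2
r and q = 1/2 and 1/2 = 1/2
p implies (r and q) = 1/2 implies 1/2 = 1/2
not p = not 1/2 = 1/2
(p implies (r and q)) or not p = 1/2 or 1/2 = 1/2
(((r implies r) and (q and not q)) implies (not (q implies q) or not q)) or ((p implies (r and q)) or not p) = 1/2 or 1/2 = 1/2
not ((((r implies r) and (q and not q)) implies (not (q implies q) or not q)) or ((p implies (r and q)) or not p)) = not 1/2 = 1/2
not not ((((r implies r) and (q and not q)) implies (not (q implies q) or not q)) or ((p implies (r and q)) or not p)) = not 1/2 = 1/2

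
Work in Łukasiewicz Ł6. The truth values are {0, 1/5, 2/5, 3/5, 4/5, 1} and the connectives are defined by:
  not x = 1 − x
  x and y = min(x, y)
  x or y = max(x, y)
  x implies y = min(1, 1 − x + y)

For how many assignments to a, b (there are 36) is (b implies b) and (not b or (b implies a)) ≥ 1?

21

value 1: 21 assignments (counts)
value 4/5: 5 assignments
value 3/5: 4 assignments
value 2/5: 3 assignments
value 1/5: 2 assignments
value 0: 1 assignment
So 21 of the 36 assignments meet the threshold.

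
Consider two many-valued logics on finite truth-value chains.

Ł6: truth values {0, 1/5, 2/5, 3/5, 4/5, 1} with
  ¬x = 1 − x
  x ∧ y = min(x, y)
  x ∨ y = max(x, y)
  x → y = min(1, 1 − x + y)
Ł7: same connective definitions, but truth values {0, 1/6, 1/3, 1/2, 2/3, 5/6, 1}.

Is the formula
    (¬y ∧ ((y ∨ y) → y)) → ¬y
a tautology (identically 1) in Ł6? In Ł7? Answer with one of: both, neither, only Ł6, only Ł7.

In Ł6: every assignment gives 1 — tautology.
In Ł7: every assignment gives 1 — tautology.

both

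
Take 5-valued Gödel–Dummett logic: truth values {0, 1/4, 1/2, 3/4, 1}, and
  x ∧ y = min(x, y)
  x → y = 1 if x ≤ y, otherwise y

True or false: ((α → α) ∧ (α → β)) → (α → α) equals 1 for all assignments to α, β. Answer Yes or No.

At α = 1/4, β = 0, for instance:
α → α = 1/4 → 1/4 = 1
α → β = 1/4 → 0 = 0
(α → α) ∧ (α → β) = 1 ∧ 0 = 0
((α → α) ∧ (α → β)) → (α → α) = 0 → 1 = 1
and checking the remaining 24 assignments likewise gives ≥ 1 in every case.

Yes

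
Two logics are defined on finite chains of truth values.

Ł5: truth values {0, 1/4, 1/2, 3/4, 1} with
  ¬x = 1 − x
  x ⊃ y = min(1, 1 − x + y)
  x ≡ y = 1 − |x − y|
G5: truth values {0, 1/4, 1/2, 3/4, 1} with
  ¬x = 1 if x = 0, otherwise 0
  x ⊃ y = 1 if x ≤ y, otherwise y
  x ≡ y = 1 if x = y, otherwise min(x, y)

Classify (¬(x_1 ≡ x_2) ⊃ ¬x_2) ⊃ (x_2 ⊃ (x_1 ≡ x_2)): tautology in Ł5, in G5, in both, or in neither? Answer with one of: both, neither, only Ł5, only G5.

In Ł5: every assignment gives 1 — tautology.
In G5: at x_1 = 1/4, x_2 = 1/2 the value is 1/4 — not a tautology.

only Ł5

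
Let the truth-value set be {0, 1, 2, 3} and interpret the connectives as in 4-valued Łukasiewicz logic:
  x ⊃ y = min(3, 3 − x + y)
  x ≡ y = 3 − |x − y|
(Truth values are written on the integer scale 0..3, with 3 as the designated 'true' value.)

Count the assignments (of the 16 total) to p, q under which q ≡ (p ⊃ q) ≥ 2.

p = 0, q = 0 ↦ 0  <
p = 0, q = 1 ↦ 1  <
p = 0, q = 2 ↦ 2  ≥
p = 0, q = 3 ↦ 3  ≥
p = 1, q = 0 ↦ 1  <
p = 1, q = 1 ↦ 1  <
p = 1, q = 2 ↦ 2  ≥
p = 1, q = 3 ↦ 3  ≥
p = 2, q = 0 ↦ 2  ≥
p = 2, q = 1 ↦ 2  ≥
p = 2, q = 2 ↦ 2  ≥
p = 2, q = 3 ↦ 3  ≥
p = 3, q = 0 ↦ 3  ≥
p = 3, q = 1 ↦ 3  ≥
p = 3, q = 2 ↦ 3  ≥
p = 3, q = 3 ↦ 3  ≥
So 12 of the 16 assignments meet the threshold.

12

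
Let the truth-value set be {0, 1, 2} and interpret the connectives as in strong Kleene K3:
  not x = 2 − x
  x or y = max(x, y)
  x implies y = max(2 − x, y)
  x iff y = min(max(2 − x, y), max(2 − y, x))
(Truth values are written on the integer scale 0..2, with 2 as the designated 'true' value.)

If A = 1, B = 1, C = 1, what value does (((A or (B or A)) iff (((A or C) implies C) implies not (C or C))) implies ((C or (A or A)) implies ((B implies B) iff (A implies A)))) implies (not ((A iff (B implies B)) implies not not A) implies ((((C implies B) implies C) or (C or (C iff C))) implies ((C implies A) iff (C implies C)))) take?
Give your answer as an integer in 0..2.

B or A = 1 or 1 = 1
A or (B or A) = 1 or 1 = 1
A or C = 1 or 1 = 1
(A or C) implies C = 1 implies 1 = 1
C or C = 1 or 1 = 1
not (C or C) = not 1 = 1
((A or C) implies C) implies not (C or C) = 1 implies 1 = 1
(A or (B or A)) iff (((A or C) implies C) implies not (C or C)) = 1 iff 1 = 1
A or A = 1 or 1 = 1
C or (A or A) = 1 or 1 = 1
B implies B = 1 implies 1 = 1
A implies A = 1 implies 1 = 1
(B implies B) iff (A implies A) = 1 iff 1 = 1
(C or (A or A)) implies ((B implies B) iff (A implies A)) = 1 implies 1 = 1
((A or (B or A)) iff (((A or C) implies C) implies not (C or C))) implies ((C or (A or A)) implies ((B implies B) iff (A implies A))) = 1 implies 1 = 1
B implies B = 1 implies 1 = 1
A iff (B implies B) = 1 iff 1 = 1
not A = not 1 = 1
not not A = not 1 = 1
(A iff (B implies B)) implies not not A = 1 implies 1 = 1
not ((A iff (B implies B)) implies not not A) = not 1 = 1
C implies B = 1 implies 1 = 1
(C implies B) implies C = 1 implies 1 = 1
C iff C = 1 iff 1 = 1
C or (C iff C) = 1 or 1 = 1
((C implies B) implies C) or (C or (C iff C)) = 1 or 1 = 1
C implies A = 1 implies 1 = 1
C implies C = 1 implies 1 = 1
(C implies A) iff (C implies C) = 1 iff 1 = 1
(((C implies B) implies C) or (C or (C iff C))) implies ((C implies A) iff (C implies C)) = 1 implies 1 = 1
not ((A iff (B implies B)) implies not not A) implies ((((C implies B) implies C) or (C or (C iff C))) implies ((C implies A) iff (C implies C))) = 1 implies 1 = 1
(((A or (B or A)) iff (((A or C) implies C) implies not (C or C))) implies ((C or (A or A)) implies ((B implies B) iff (A implies A)))) implies (not ((A iff (B implies B)) implies not not A) implies ((((C implies B) implies C) or (C or (C iff C))) implies ((C implies A) iff (C implies C)))) = 1 implies 1 = 1

1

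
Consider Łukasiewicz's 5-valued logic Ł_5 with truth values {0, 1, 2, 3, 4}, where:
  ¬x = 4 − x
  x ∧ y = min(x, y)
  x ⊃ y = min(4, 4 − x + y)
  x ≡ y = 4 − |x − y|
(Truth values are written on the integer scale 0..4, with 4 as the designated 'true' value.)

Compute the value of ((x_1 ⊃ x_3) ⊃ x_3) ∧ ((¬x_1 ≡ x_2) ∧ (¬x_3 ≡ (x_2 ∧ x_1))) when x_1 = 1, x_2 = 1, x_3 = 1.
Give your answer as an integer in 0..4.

x_1 ⊃ x_3 = 1 ⊃ 1 = 4
(x_1 ⊃ x_3) ⊃ x_3 = 4 ⊃ 1 = 1
¬x_1 = ¬1 = 3
¬x_1 ≡ x_2 = 3 ≡ 1 = 2
¬x_3 = ¬1 = 3
x_2 ∧ x_1 = 1 ∧ 1 = 1
¬x_3 ≡ (x_2 ∧ x_1) = 3 ≡ 1 = 2
(¬x_1 ≡ x_2) ∧ (¬x_3 ≡ (x_2 ∧ x_1)) = 2 ∧ 2 = 2
((x_1 ⊃ x_3) ⊃ x_3) ∧ ((¬x_1 ≡ x_2) ∧ (¬x_3 ≡ (x_2 ∧ x_1))) = 1 ∧ 2 = 1

1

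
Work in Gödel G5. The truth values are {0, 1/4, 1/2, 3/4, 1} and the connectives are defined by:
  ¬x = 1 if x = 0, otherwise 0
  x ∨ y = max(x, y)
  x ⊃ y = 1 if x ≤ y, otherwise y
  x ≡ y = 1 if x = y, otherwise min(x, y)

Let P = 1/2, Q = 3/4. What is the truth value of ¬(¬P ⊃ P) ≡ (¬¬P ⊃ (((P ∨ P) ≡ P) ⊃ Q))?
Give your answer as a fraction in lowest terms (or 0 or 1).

¬P = ¬1/2 = 0
¬P ⊃ P = 0 ⊃ 1/2 = 1
¬(¬P ⊃ P) = ¬1 = 0
¬P = ¬1/2 = 0
¬¬P = ¬0 = 1
P ∨ P = 1/2 ∨ 1/2 = 1/2
(P ∨ P) ≡ P = 1/2 ≡ 1/2 = 1
((P ∨ P) ≡ P) ⊃ Q = 1 ⊃ 3/4 = 3/4
¬¬P ⊃ (((P ∨ P) ≡ P) ⊃ Q) = 1 ⊃ 3/4 = 3/4
¬(¬P ⊃ P) ≡ (¬¬P ⊃ (((P ∨ P) ≡ P) ⊃ Q)) = 0 ≡ 3/4 = 0

0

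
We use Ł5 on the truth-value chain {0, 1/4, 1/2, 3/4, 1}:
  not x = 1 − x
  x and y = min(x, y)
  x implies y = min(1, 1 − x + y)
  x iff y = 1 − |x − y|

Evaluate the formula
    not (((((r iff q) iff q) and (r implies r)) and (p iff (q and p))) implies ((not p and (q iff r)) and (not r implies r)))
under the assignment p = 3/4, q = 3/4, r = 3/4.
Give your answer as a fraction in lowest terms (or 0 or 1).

r iff q = 3/4 iff 3/4 = 1
(r iff q) iff q = 1 iff 3/4 = 3/4
r implies r = 3/4 implies 3/4 = 1
((r iff q) iff q) and (r implies r) = 3/4 and 1 = 3/4
q and p = 3/4 and 3/4 = 3/4
p iff (q and p) = 3/4 iff 3/4 = 1
(((r iff q) iff q) and (r implies r)) and (p iff (q and p)) = 3/4 and 1 = 3/4
not p = not 3/4 = 1/4
q iff r = 3/4 iff 3/4 = 1
not p and (q iff r) = 1/4 and 1 = 1/4
not r = not 3/4 = 1/4
not r implies r = 1/4 implies 3/4 = 1
(not p and (q iff r)) and (not r implies r) = 1/4 and 1 = 1/4
((((r iff q) iff q) and (r implies r)) and (p iff (q and p))) implies ((not p and (q iff r)) and (not r implies r)) = 3/4 implies 1/4 = 1/2
not (((((r iff q) iff q) and (r implies r)) and (p iff (q and p))) implies ((not p and (q iff r)) and (not r implies r))) = not 1/2 = 1/2

1/2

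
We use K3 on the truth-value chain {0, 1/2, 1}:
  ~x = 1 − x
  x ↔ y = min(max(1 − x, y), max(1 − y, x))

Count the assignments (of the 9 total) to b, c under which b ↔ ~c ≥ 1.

2

b = 0, c = 0 ↦ 0  <
b = 0, c = 1/2 ↦ 1/2  <
b = 0, c = 1 ↦ 1  ≥
b = 1/2, c = 0 ↦ 1/2  <
b = 1/2, c = 1/2 ↦ 1/2  <
b = 1/2, c = 1 ↦ 1/2  <
b = 1, c = 0 ↦ 1  ≥
b = 1, c = 1/2 ↦ 1/2  <
b = 1, c = 1 ↦ 0  <
So 2 of the 9 assignments meet the threshold.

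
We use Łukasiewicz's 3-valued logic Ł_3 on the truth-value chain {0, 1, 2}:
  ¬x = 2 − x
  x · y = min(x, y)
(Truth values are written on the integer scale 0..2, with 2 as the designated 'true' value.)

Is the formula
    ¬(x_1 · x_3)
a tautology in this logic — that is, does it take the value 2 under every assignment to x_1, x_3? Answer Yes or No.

Counterexample: take x_1 = 1, x_3 = 1.
x_1 · x_3 = 1 · 1 = 1
¬(x_1 · x_3) = ¬1 = 1
This gives 1 ≠ 2.

No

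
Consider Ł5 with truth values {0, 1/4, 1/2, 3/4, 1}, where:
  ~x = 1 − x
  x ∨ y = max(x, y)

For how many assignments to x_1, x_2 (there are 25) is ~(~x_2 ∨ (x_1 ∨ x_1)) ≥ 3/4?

4

value 1: 1 assignment (counts)
value 3/4: 3 assignments (counts)
value 1/2: 5 assignments
value 1/4: 7 assignments
value 0: 9 assignments
So 4 of the 25 assignments meet the threshold.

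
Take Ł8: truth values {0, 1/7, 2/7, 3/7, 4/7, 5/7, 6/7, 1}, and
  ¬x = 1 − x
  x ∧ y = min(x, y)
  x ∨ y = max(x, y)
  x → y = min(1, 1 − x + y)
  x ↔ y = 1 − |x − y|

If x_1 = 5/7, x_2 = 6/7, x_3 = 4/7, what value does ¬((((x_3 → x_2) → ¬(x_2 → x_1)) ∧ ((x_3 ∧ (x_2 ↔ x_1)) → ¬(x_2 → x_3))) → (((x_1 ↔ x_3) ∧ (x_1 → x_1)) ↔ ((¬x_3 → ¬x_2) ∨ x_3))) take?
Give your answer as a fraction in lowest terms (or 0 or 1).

0

x_3 → x_2 = 4/7 → 6/7 = 1
x_2 → x_1 = 6/7 → 5/7 = 6/7
¬(x_2 → x_1) = ¬6/7 = 1/7
(x_3 → x_2) → ¬(x_2 → x_1) = 1 → 1/7 = 1/7
x_2 ↔ x_1 = 6/7 ↔ 5/7 = 6/7
x_3 ∧ (x_2 ↔ x_1) = 4/7 ∧ 6/7 = 4/7
x_2 → x_3 = 6/7 → 4/7 = 5/7
¬(x_2 → x_3) = ¬5/7 = 2/7
(x_3 ∧ (x_2 ↔ x_1)) → ¬(x_2 → x_3) = 4/7 → 2/7 = 5/7
((x_3 → x_2) → ¬(x_2 → x_1)) ∧ ((x_3 ∧ (x_2 ↔ x_1)) → ¬(x_2 → x_3)) = 1/7 ∧ 5/7 = 1/7
x_1 ↔ x_3 = 5/7 ↔ 4/7 = 6/7
x_1 → x_1 = 5/7 → 5/7 = 1
(x_1 ↔ x_3) ∧ (x_1 → x_1) = 6/7 ∧ 1 = 6/7
¬x_3 = ¬4/7 = 3/7
¬x_2 = ¬6/7 = 1/7
¬x_3 → ¬x_2 = 3/7 → 1/7 = 5/7
(¬x_3 → ¬x_2) ∨ x_3 = 5/7 ∨ 4/7 = 5/7
((x_1 ↔ x_3) ∧ (x_1 → x_1)) ↔ ((¬x_3 → ¬x_2) ∨ x_3) = 6/7 ↔ 5/7 = 6/7
(((x_3 → x_2) → ¬(x_2 → x_1)) ∧ ((x_3 ∧ (x_2 ↔ x_1)) → ¬(x_2 → x_3))) → (((x_1 ↔ x_3) ∧ (x_1 → x_1)) ↔ ((¬x_3 → ¬x_2) ∨ x_3)) = 1/7 → 6/7 = 1
¬((((x_3 → x_2) → ¬(x_2 → x_1)) ∧ ((x_3 ∧ (x_2 ↔ x_1)) → ¬(x_2 → x_3))) → (((x_1 ↔ x_3) ∧ (x_1 → x_1)) ↔ ((¬x_3 → ¬x_2) ∨ x_3))) = ¬1 = 0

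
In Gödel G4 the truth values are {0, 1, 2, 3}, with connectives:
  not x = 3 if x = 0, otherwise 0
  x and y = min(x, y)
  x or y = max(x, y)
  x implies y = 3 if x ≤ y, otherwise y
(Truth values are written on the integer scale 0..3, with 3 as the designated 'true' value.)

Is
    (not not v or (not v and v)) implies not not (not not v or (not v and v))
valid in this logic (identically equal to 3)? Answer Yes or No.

Yes

v = 0 ↦ 3
v = 1 ↦ 3
v = 2 ↦ 3
v = 3 ↦ 3
Every assignment gives a value ≥ 3.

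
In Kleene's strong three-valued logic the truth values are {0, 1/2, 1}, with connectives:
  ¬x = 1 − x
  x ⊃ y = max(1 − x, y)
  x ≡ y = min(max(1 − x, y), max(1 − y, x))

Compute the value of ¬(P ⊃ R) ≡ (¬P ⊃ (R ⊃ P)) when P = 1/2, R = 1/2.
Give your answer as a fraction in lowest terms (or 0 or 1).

P ⊃ R = 1/2 ⊃ 1/2 = 1/2
¬(P ⊃ R) = ¬1/2 = 1/2
¬P = ¬1/2 = 1/2
R ⊃ P = 1/2 ⊃ 1/2 = 1/2
¬P ⊃ (R ⊃ P) = 1/2 ⊃ 1/2 = 1/2
¬(P ⊃ R) ≡ (¬P ⊃ (R ⊃ P)) = 1/2 ≡ 1/2 = 1/2

1/2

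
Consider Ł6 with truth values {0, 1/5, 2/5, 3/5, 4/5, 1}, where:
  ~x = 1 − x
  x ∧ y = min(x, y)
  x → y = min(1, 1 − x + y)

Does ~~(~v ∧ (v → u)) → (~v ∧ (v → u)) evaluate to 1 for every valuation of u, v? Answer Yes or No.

Yes

At u = 0, v = 2/5, for instance:
~v = ~2/5 = 3/5
v → u = 2/5 → 0 = 3/5
~v ∧ (v → u) = 3/5 ∧ 3/5 = 3/5
~(~v ∧ (v → u)) = ~3/5 = 2/5
~~(~v ∧ (v → u)) = ~2/5 = 3/5
~~(~v ∧ (v → u)) → (~v ∧ (v → u)) = 3/5 → 3/5 = 1
and checking the remaining 35 assignments likewise gives ≥ 1 in every case.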